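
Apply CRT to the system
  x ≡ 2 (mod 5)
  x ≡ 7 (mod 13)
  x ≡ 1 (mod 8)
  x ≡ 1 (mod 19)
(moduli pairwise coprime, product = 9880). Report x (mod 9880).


Product of moduli M = 5 · 13 · 8 · 19 = 9880.
Merge one congruence at a time:
  Start: x ≡ 2 (mod 5).
  Combine with x ≡ 7 (mod 13); new modulus lcm = 65.
    Write x = 2 + 5·t and substitute into x ≡ 7 (mod 13): 5·t ≡ 7 − 2 = 5 (mod 13).
    The inverse of 5 mod 13 is 8 (since 5·8 = 40 = 3·13 + 1), so t ≡ 8·5 = 40 ≡ 1 (mod 13).
    Then x = 2 + 5·1 = 7, valid modulo lcm(5, 13) = 65: x ≡ 7 (mod 65).
  Combine with x ≡ 1 (mod 8); new modulus lcm = 520.
    Write x = 7 + 65·t and substitute into x ≡ 1 (mod 8): 65·t ≡ 1 − 7 = -6 (mod 8).
    Reduce coefficients mod 8: 1·t ≡ 2 (mod 8).
    So t ≡ 2 (mod 8).
    Then x = 7 + 65·2 = 137, valid modulo lcm(65, 8) = 520: x ≡ 137 (mod 520).
  Combine with x ≡ 1 (mod 19); new modulus lcm = 9880.
    Write x = 137 + 520·t and substitute into x ≡ 1 (mod 19): 520·t ≡ 1 − 137 = -136 (mod 19).
    Reduce coefficients mod 19: 7·t ≡ 16 (mod 19).
    The inverse of 7 mod 19 is 11 (since 7·11 = 77 = 4·19 + 1), so t ≡ 11·16 = 176 ≡ 5 (mod 19).
    Then x = 137 + 520·5 = 2737, valid modulo lcm(520, 19) = 9880: x ≡ 2737 (mod 9880).
Verify against each original: 2737 mod 5 = 2, 2737 mod 13 = 7, 2737 mod 8 = 1, 2737 mod 19 = 1.

x ≡ 2737 (mod 9880).


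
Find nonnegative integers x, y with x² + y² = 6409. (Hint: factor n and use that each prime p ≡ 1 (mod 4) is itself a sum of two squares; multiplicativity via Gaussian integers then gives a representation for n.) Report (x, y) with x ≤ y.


Step 1: Factor n = 6409 = 13 · 17 · 29.
Step 2: Check the mod-4 condition on each prime factor: 13 ≡ 1 (mod 4), exponent 1; 17 ≡ 1 (mod 4), exponent 1; 29 ≡ 1 (mod 4), exponent 1.
All primes ≡ 3 (mod 4) appear to even exponent (or don't appear), so by the two-squares theorem n IS expressible as a sum of two squares.
Step 3: Build a representation. Here n = 13 · 17 · 29 is a product of primes ≡ 1 (mod 4). Each prime p ≡ 1 (mod 4) is itself a sum of two squares; find a² by testing p − a² for a perfect square:
  13: 13 − 1² = 12, 13 − 2² = 9 = 3² ⇒ 13 = 2² + 3².
  17: 17 − 1² = 16 = 4² ⇒ 17 = 1² + 4².
  29: 29 − 1² = 28, 29 − 2² = 25 = 5² ⇒ 29 = 2² + 5².
  Combine using the Brahmagupta–Fibonacci identity (a² + b²)(c² + d²) = (ac − bd)² + (ad + bc)² = (ac + bd)² + (ad − bc)²:
  13 · 17 = 221: from (2² + 3²)(1² + 4²), take (2·1 − 3·4, 2·4 + 3·1) = (2 − 12, 8 + 3) = (-10, 11); dropping signs (only squares matter) gives (10, 11); check 10² + 11² = 100 + 121 = 221 ✓.
  221 · 29 = 6409: from (10² + 11²)(2² + 5²), take (10·2 − 11·5, 10·5 + 11·2) = (20 − 55, 50 + 22) = (-35, 72); dropping signs (only squares matter) gives (35, 72); check 35² + 72² = 1225 + 5184 = 6409 ✓.
Step 4: Order so x ≤ y and verify: 35² + 72² = 1225 + 5184 = 6409 = n. ✓

n = 6409 = 35² + 72² (one valid representation with x ≤ y).


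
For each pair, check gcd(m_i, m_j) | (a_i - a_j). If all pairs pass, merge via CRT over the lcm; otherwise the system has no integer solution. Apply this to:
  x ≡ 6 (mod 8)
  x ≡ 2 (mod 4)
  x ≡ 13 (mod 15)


Moduli 8, 4, 15 are not pairwise coprime, so CRT works modulo lcm(m_i) when all pairwise compatibility conditions hold.
Pairwise compatibility: gcd(m_i, m_j) must divide a_i - a_j for every pair.
Merge one congruence at a time:
  Start: x ≡ 6 (mod 8).
  Combine with x ≡ 2 (mod 4): gcd(8, 4) = 4; 2 - 6 = -4, which IS divisible by 4, so compatible.
    Write x = 6 + 8·t and substitute into x ≡ 2 (mod 4): 8·t ≡ 2 − 6 = -4 (mod 4).
    Divide the congruence (and modulus) by g = 4: 2·t ≡ -1 (mod 1).
    Modulo 1 every t works; take t = 0.
    Then x = 6 + 8·0 = 6, valid modulo lcm(8, 4) = 8: x ≡ 6 (mod 8).
  Combine with x ≡ 13 (mod 15): gcd(8, 15) = 1; 13 - 6 = 7, which IS divisible by 1, so compatible.
    Write x = 6 + 8·t and substitute into x ≡ 13 (mod 15): 8·t ≡ 13 − 6 = 7 (mod 15).
    The inverse of 8 mod 15 is 2 (since 8·2 = 16 = 1·15 + 1), so t ≡ 2·7 = 14 ≡ 14 (mod 15).
    Then x = 6 + 8·14 = 118, valid modulo lcm(8, 15) = 120: x ≡ 118 (mod 120).
Verify: 118 mod 8 = 6, 118 mod 4 = 2, 118 mod 15 = 13.

x ≡ 118 (mod 120).


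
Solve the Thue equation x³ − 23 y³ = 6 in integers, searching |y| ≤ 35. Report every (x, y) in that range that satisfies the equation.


The equation is x³ - 23y³ = 6. For fixed y, x³ = 23·y³ + 6, so a solution requires the RHS to be a perfect cube.
Strategy: iterate y from -35 to 35, compute RHS = 23·y³ + 6, and check whether it is a (positive or negative) perfect cube.
Check small values of y:
  y = 0: RHS = 6 is not a perfect cube.
  y = 1: RHS = 29 is not a perfect cube.
  y = -1: RHS = -17 is not a perfect cube.
  y = 2: RHS = 190 is not a perfect cube.
  y = -2: RHS = -178 is not a perfect cube.
  y = 3: RHS = 627 is not a perfect cube.
  y = -3: RHS = -615 is not a perfect cube.
Continuing the search up to |y| = 35 finds no solutions either.
No (x, y) in the scanned range satisfies the equation.

No integer solutions with |y| ≤ 35.


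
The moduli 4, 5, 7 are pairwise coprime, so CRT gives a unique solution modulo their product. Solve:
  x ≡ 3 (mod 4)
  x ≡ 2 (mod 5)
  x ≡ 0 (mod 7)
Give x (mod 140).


Moduli 4, 5, 7 are pairwise coprime; by CRT there is a unique solution modulo M = 4 · 5 · 7 = 140.
Solve pairwise, accumulating the modulus:
  Start with x ≡ 3 (mod 4).
  Combine with x ≡ 2 (mod 5): since gcd(4, 5) = 1, we get a unique residue mod 20.
    Write x = 3 + 4·t and substitute into x ≡ 2 (mod 5): 4·t ≡ 2 − 3 = -1 (mod 5).
    Reduce coefficients mod 5: 4·t ≡ 4 (mod 5).
    The inverse of 4 mod 5 is 4 (since 4·4 = 16 = 3·5 + 1), so t ≡ 4·4 = 16 ≡ 1 (mod 5).
    Then x = 3 + 4·1 = 7, valid modulo lcm(4, 5) = 20: x ≡ 7 (mod 20).
  Combine with x ≡ 0 (mod 7): since gcd(20, 7) = 1, we get a unique residue mod 140.
    Write x = 7 + 20·t and substitute into x ≡ 0 (mod 7): 20·t ≡ 0 − 7 = -7 (mod 7).
    Reduce coefficients mod 7: 6·t ≡ 0 (mod 7).
    The inverse of 6 mod 7 is 6 (since 6·6 = 36 = 5·7 + 1), so t ≡ 6·0 = 0 ≡ 0 (mod 7).
    Then x = 7 + 20·0 = 7, valid modulo lcm(20, 7) = 140: x ≡ 7 (mod 140).
Verify: 7 mod 4 = 3 ✓, 7 mod 5 = 2 ✓, 7 mod 7 = 0 ✓.

x ≡ 7 (mod 140).


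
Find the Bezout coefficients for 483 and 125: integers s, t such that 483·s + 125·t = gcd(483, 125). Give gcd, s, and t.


Euclidean algorithm on (483, 125) — divide until remainder is 0:
  483 = 3 · 125 + 108
  125 = 1 · 108 + 17
  108 = 6 · 17 + 6
  17 = 2 · 6 + 5
  6 = 1 · 5 + 1
  5 = 5 · 1 + 0
gcd(483, 125) = 1.
Track Bezout coefficients alongside the remainders: start with r₀ = 483 = a·1 + b·0 (s = 1, t = 0) and r₁ = 125 = a·0 + b·1 (s = 0, t = 1); each new remainder r_{k+1} = r_{k-1} − q_k·r_k inherits s_{k+1} = s_{k-1} − q_k·s_k, t_{k+1} = t_{k-1} − q_k·t_k, so r_k = a·s_k + b·t_k at every step:
  q = 3: r = 108, s = 1 − 3·0 = 1, t = 0 − 3·1 = -3  (check: 483·1 + 125·(-3) = 108)
  q = 1: r = 17, s = 0 − 1·1 = -1, t = 1 − 1·(-3) = 4  (check: 483·(-1) + 125·4 = 17)
  q = 6: r = 6, s = 1 − 6·(-1) = 7, t = -3 − 6·4 = -27  (check: 483·7 + 125·(-27) = 6)
  q = 2: r = 5, s = -1 − 2·7 = -15, t = 4 − 2·(-27) = 58  (check: 483·(-15) + 125·58 = 5)
  q = 1: r = 1, s = 7 − 1·(-15) = 22, t = -27 − 1·58 = -85  (check: 483·22 + 125·(-85) = 1)
The row with r = 1 (the gcd) gives the Bezout coefficients s = 22, t = -85.
Result: 483 · (22) + 125 · (-85) = 1.

gcd(483, 125) = 1; s = 22, t = -85 (check: 483·22 + 125·(-85) = 1).


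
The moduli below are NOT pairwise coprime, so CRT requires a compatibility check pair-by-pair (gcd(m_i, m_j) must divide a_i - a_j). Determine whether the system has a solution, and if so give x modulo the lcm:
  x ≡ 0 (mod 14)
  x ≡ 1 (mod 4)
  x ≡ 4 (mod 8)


Moduli 14, 4, 8 are not pairwise coprime, so CRT works modulo lcm(m_i) when all pairwise compatibility conditions hold.
Pairwise compatibility: gcd(m_i, m_j) must divide a_i - a_j for every pair.
Merge one congruence at a time:
  Start: x ≡ 0 (mod 14).
  Combine with x ≡ 1 (mod 4): gcd(14, 4) = 2, and 1 - 0 = 1 is NOT divisible by 2.
    ⇒ system is inconsistent (no integer solution).

No solution (the system is inconsistent).


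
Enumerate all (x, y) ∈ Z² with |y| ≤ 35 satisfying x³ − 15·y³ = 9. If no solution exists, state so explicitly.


The equation is x³ - 15y³ = 9. For fixed y, x³ = 15·y³ + 9, so a solution requires the RHS to be a perfect cube.
Strategy: iterate y from -35 to 35, compute RHS = 15·y³ + 9, and check whether it is a (positive or negative) perfect cube.
Check small values of y:
  y = 0: RHS = 9 is not a perfect cube.
  y = 1: RHS = 24 is not a perfect cube.
  y = -1: RHS = -6 is not a perfect cube.
  y = 2: RHS = 129 is not a perfect cube.
  y = -2: RHS = -111 is not a perfect cube.
  y = 3: RHS = 414 is not a perfect cube.
  y = -3: RHS = -396 is not a perfect cube.
Continuing the search up to |y| = 35 finds no solutions either.
No (x, y) in the scanned range satisfies the equation.

No integer solutions with |y| ≤ 35.


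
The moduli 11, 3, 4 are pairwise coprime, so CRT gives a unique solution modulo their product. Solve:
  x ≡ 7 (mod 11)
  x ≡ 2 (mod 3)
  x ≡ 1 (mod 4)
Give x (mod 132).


Moduli 11, 3, 4 are pairwise coprime; by CRT there is a unique solution modulo M = 11 · 3 · 4 = 132.
Solve pairwise, accumulating the modulus:
  Start with x ≡ 7 (mod 11).
  Combine with x ≡ 2 (mod 3): since gcd(11, 3) = 1, we get a unique residue mod 33.
    Write x = 7 + 11·t and substitute into x ≡ 2 (mod 3): 11·t ≡ 2 − 7 = -5 (mod 3).
    Reduce coefficients mod 3: 2·t ≡ 1 (mod 3).
    The inverse of 2 mod 3 is 2 (since 2·2 = 4 = 1·3 + 1), so t ≡ 2·1 = 2 ≡ 2 (mod 3).
    Then x = 7 + 11·2 = 29, valid modulo lcm(11, 3) = 33: x ≡ 29 (mod 33).
  Combine with x ≡ 1 (mod 4): since gcd(33, 4) = 1, we get a unique residue mod 132.
    Write x = 29 + 33·t and substitute into x ≡ 1 (mod 4): 33·t ≡ 1 − 29 = -28 (mod 4).
    Reduce coefficients mod 4: 1·t ≡ 0 (mod 4).
    So t ≡ 0 (mod 4).
    Then x = 29 + 33·0 = 29, valid modulo lcm(33, 4) = 132: x ≡ 29 (mod 132).
Verify: 29 mod 11 = 7 ✓, 29 mod 3 = 2 ✓, 29 mod 4 = 1 ✓.

x ≡ 29 (mod 132).


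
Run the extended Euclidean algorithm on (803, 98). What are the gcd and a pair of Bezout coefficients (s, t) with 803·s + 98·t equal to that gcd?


Euclidean algorithm on (803, 98) — divide until remainder is 0:
  803 = 8 · 98 + 19
  98 = 5 · 19 + 3
  19 = 6 · 3 + 1
  3 = 3 · 1 + 0
gcd(803, 98) = 1.
Track Bezout coefficients alongside the remainders: start with r₀ = 803 = a·1 + b·0 (s = 1, t = 0) and r₁ = 98 = a·0 + b·1 (s = 0, t = 1); each new remainder r_{k+1} = r_{k-1} − q_k·r_k inherits s_{k+1} = s_{k-1} − q_k·s_k, t_{k+1} = t_{k-1} − q_k·t_k, so r_k = a·s_k + b·t_k at every step:
  q = 8: r = 19, s = 1 − 8·0 = 1, t = 0 − 8·1 = -8  (check: 803·1 + 98·(-8) = 19)
  q = 5: r = 3, s = 0 − 5·1 = -5, t = 1 − 5·(-8) = 41  (check: 803·(-5) + 98·41 = 3)
  q = 6: r = 1, s = 1 − 6·(-5) = 31, t = -8 − 6·41 = -254  (check: 803·31 + 98·(-254) = 1)
The row with r = 1 (the gcd) gives the Bezout coefficients s = 31, t = -254.
Result: 803 · (31) + 98 · (-254) = 1.

gcd(803, 98) = 1; s = 31, t = -254 (check: 803·31 + 98·(-254) = 1).


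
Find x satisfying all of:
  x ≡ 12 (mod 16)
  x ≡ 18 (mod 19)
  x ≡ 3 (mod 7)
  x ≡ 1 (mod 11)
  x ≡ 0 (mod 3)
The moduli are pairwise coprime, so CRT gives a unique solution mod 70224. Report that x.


Product of moduli M = 16 · 19 · 7 · 11 · 3 = 70224.
Merge one congruence at a time:
  Start: x ≡ 12 (mod 16).
  Combine with x ≡ 18 (mod 19); new modulus lcm = 304.
    Write x = 12 + 16·t and substitute into x ≡ 18 (mod 19): 16·t ≡ 18 − 12 = 6 (mod 19).
    The inverse of 16 mod 19 is 6 (since 16·6 = 96 = 5·19 + 1), so t ≡ 6·6 = 36 ≡ 17 (mod 19).
    Then x = 12 + 16·17 = 284, valid modulo lcm(16, 19) = 304: x ≡ 284 (mod 304).
  Combine with x ≡ 3 (mod 7); new modulus lcm = 2128.
    Write x = 284 + 304·t and substitute into x ≡ 3 (mod 7): 304·t ≡ 3 − 284 = -281 (mod 7).
    Reduce coefficients mod 7: 3·t ≡ 6 (mod 7).
    The inverse of 3 mod 7 is 5 (since 3·5 = 15 = 2·7 + 1), so t ≡ 5·6 = 30 ≡ 2 (mod 7).
    Then x = 284 + 304·2 = 892, valid modulo lcm(304, 7) = 2128: x ≡ 892 (mod 2128).
  Combine with x ≡ 1 (mod 11); new modulus lcm = 23408.
    Write x = 892 + 2128·t and substitute into x ≡ 1 (mod 11): 2128·t ≡ 1 − 892 = -891 (mod 11).
    Reduce coefficients mod 11: 5·t ≡ 0 (mod 11).
    The inverse of 5 mod 11 is 9 (since 5·9 = 45 = 4·11 + 1), so t ≡ 9·0 = 0 ≡ 0 (mod 11).
    Then x = 892 + 2128·0 = 892, valid modulo lcm(2128, 11) = 23408: x ≡ 892 (mod 23408).
  Combine with x ≡ 0 (mod 3); new modulus lcm = 70224.
    Write x = 892 + 23408·t and substitute into x ≡ 0 (mod 3): 23408·t ≡ 0 − 892 = -892 (mod 3).
    Reduce coefficients mod 3: 2·t ≡ 2 (mod 3).
    The inverse of 2 mod 3 is 2 (since 2·2 = 4 = 1·3 + 1), so t ≡ 2·2 = 4 ≡ 1 (mod 3).
    Then x = 892 + 23408·1 = 24300, valid modulo lcm(23408, 3) = 70224: x ≡ 24300 (mod 70224).
Verify against each original: 24300 mod 16 = 12, 24300 mod 19 = 18, 24300 mod 7 = 3, 24300 mod 11 = 1, 24300 mod 3 = 0.

x ≡ 24300 (mod 70224).


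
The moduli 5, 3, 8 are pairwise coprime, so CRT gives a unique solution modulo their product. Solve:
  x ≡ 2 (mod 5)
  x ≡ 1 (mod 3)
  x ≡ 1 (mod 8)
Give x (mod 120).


Moduli 5, 3, 8 are pairwise coprime; by CRT there is a unique solution modulo M = 5 · 3 · 8 = 120.
Solve pairwise, accumulating the modulus:
  Start with x ≡ 2 (mod 5).
  Combine with x ≡ 1 (mod 3): since gcd(5, 3) = 1, we get a unique residue mod 15.
    Write x = 2 + 5·t and substitute into x ≡ 1 (mod 3): 5·t ≡ 1 − 2 = -1 (mod 3).
    Reduce coefficients mod 3: 2·t ≡ 2 (mod 3).
    The inverse of 2 mod 3 is 2 (since 2·2 = 4 = 1·3 + 1), so t ≡ 2·2 = 4 ≡ 1 (mod 3).
    Then x = 2 + 5·1 = 7, valid modulo lcm(5, 3) = 15: x ≡ 7 (mod 15).
  Combine with x ≡ 1 (mod 8): since gcd(15, 8) = 1, we get a unique residue mod 120.
    Write x = 7 + 15·t and substitute into x ≡ 1 (mod 8): 15·t ≡ 1 − 7 = -6 (mod 8).
    Reduce coefficients mod 8: 7·t ≡ 2 (mod 8).
    The inverse of 7 mod 8 is 7 (since 7·7 = 49 = 6·8 + 1), so t ≡ 7·2 = 14 ≡ 6 (mod 8).
    Then x = 7 + 15·6 = 97, valid modulo lcm(15, 8) = 120: x ≡ 97 (mod 120).
Verify: 97 mod 5 = 2 ✓, 97 mod 3 = 1 ✓, 97 mod 8 = 1 ✓.

x ≡ 97 (mod 120).


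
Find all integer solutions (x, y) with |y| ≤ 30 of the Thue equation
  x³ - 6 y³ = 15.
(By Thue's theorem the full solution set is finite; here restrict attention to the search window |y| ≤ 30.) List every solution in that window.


The equation is x³ - 6y³ = 15. For fixed y, x³ = 6·y³ + 15, so a solution requires the RHS to be a perfect cube.
Strategy: iterate y from -30 to 30, compute RHS = 6·y³ + 15, and check whether it is a (positive or negative) perfect cube.
Check small values of y:
  y = 0: RHS = 15 is not a perfect cube.
  y = 1: RHS = 21 is not a perfect cube.
  y = -1: RHS = 9 is not a perfect cube.
  y = 2: RHS = 63 is not a perfect cube.
  y = -2: RHS = -33 is not a perfect cube.
  y = 3: RHS = 177 is not a perfect cube.
  y = -3: RHS = -147 is not a perfect cube.
Continuing the search up to |y| = 30 finds no solutions either.
No (x, y) in the scanned range satisfies the equation.

No integer solutions with |y| ≤ 30.


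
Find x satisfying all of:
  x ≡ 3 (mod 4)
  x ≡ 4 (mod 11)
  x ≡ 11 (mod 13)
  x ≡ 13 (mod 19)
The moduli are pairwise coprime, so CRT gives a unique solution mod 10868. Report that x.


Product of moduli M = 4 · 11 · 13 · 19 = 10868.
Merge one congruence at a time:
  Start: x ≡ 3 (mod 4).
  Combine with x ≡ 4 (mod 11); new modulus lcm = 44.
    Write x = 3 + 4·t and substitute into x ≡ 4 (mod 11): 4·t ≡ 4 − 3 = 1 (mod 11).
    The inverse of 4 mod 11 is 3 (since 4·3 = 12 = 1·11 + 1), so t ≡ 3·1 = 3 ≡ 3 (mod 11).
    Then x = 3 + 4·3 = 15, valid modulo lcm(4, 11) = 44: x ≡ 15 (mod 44).
  Combine with x ≡ 11 (mod 13); new modulus lcm = 572.
    Write x = 15 + 44·t and substitute into x ≡ 11 (mod 13): 44·t ≡ 11 − 15 = -4 (mod 13).
    Reduce coefficients mod 13: 5·t ≡ 9 (mod 13).
    The inverse of 5 mod 13 is 8 (since 5·8 = 40 = 3·13 + 1), so t ≡ 8·9 = 72 ≡ 7 (mod 13).
    Then x = 15 + 44·7 = 323, valid modulo lcm(44, 13) = 572: x ≡ 323 (mod 572).
  Combine with x ≡ 13 (mod 19); new modulus lcm = 10868.
    Write x = 323 + 572·t and substitute into x ≡ 13 (mod 19): 572·t ≡ 13 − 323 = -310 (mod 19).
    Reduce coefficients mod 19: 2·t ≡ 13 (mod 19).
    The inverse of 2 mod 19 is 10 (since 2·10 = 20 = 1·19 + 1), so t ≡ 10·13 = 130 ≡ 16 (mod 19).
    Then x = 323 + 572·16 = 9475, valid modulo lcm(572, 19) = 10868: x ≡ 9475 (mod 10868).
Verify against each original: 9475 mod 4 = 3, 9475 mod 11 = 4, 9475 mod 13 = 11, 9475 mod 19 = 13.

x ≡ 9475 (mod 10868).


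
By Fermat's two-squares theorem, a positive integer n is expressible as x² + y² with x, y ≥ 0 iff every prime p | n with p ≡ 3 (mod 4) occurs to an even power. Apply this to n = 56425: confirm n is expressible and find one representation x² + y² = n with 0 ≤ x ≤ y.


Step 1: Factor n = 56425 = 5^2 · 37 · 61.
Step 2: Check the mod-4 condition on each prime factor: 5 ≡ 1 (mod 4), exponent 2; 37 ≡ 1 (mod 4), exponent 1; 61 ≡ 1 (mod 4), exponent 1.
All primes ≡ 3 (mod 4) appear to even exponent (or don't appear), so by the two-squares theorem n IS expressible as a sum of two squares.
Step 3: Build a representation. Group n = k² · m with k = 5 and m = 37 · 61 = 2257 (a product of primes ≡ 1 (mod 4)); a representation of m scales to one of n via (k·x)² + (k·y)² = k²(x² + y²). Each prime p ≡ 1 (mod 4) is itself a sum of two squares; find a² by testing p − a² for a perfect square:
  37: 37 − 1² = 36 = 6² ⇒ 37 = 1² + 6².
  61: 61 − 1² = 60, 61 − 2² = 57, 61 − 3² = 52, 61 − 4² = 45, 61 − 5² = 36 = 6² ⇒ 61 = 5² + 6².
  Combine using the Brahmagupta–Fibonacci identity (a² + b²)(c² + d²) = (ac − bd)² + (ad + bc)² = (ac + bd)² + (ad − bc)²:
  37 · 61 = 2257: from (1² + 6²)(5² + 6²), take (1·5 − 6·6, 1·6 + 6·5) = (5 − 36, 6 + 30) = (-31, 36); dropping signs (only squares matter) gives (31, 36); check 31² + 36² = 961 + 1296 = 2257 ✓.
  Scale by k = 5: (5·31, 5·36) = (155, 180).
Step 4: Order so x ≤ y and verify: 155² + 180² = 24025 + 32400 = 56425 = n. ✓

n = 56425 = 155² + 180² (one valid representation with x ≤ y).


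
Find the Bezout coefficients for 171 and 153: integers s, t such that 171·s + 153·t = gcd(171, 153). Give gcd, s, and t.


Euclidean algorithm on (171, 153) — divide until remainder is 0:
  171 = 1 · 153 + 18
  153 = 8 · 18 + 9
  18 = 2 · 9 + 0
gcd(171, 153) = 9.
Track Bezout coefficients alongside the remainders: start with r₀ = 171 = a·1 + b·0 (s = 1, t = 0) and r₁ = 153 = a·0 + b·1 (s = 0, t = 1); each new remainder r_{k+1} = r_{k-1} − q_k·r_k inherits s_{k+1} = s_{k-1} − q_k·s_k, t_{k+1} = t_{k-1} − q_k·t_k, so r_k = a·s_k + b·t_k at every step:
  q = 1: r = 18, s = 1 − 1·0 = 1, t = 0 − 1·1 = -1  (check: 171·1 + 153·(-1) = 18)
  q = 8: r = 9, s = 0 − 8·1 = -8, t = 1 − 8·(-1) = 9  (check: 171·(-8) + 153·9 = 9)
The row with r = 9 (the gcd) gives the Bezout coefficients s = -8, t = 9.
Result: 171 · (-8) + 153 · (9) = 9.

gcd(171, 153) = 9; s = -8, t = 9 (check: 171·(-8) + 153·9 = 9).


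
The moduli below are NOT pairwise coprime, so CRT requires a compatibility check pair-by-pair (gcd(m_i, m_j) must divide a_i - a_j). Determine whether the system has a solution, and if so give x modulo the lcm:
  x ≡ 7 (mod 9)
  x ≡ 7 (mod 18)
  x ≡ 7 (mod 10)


Moduli 9, 18, 10 are not pairwise coprime, so CRT works modulo lcm(m_i) when all pairwise compatibility conditions hold.
Pairwise compatibility: gcd(m_i, m_j) must divide a_i - a_j for every pair.
Merge one congruence at a time:
  Start: x ≡ 7 (mod 9).
  Combine with x ≡ 7 (mod 18): gcd(9, 18) = 9; 7 - 7 = 0, which IS divisible by 9, so compatible.
    Write x = 7 + 9·t and substitute into x ≡ 7 (mod 18): 9·t ≡ 7 − 7 = 0 (mod 18).
    Divide the congruence (and modulus) by g = 9: 1·t ≡ 0 (mod 2).
    So t ≡ 0 (mod 2).
    Then x = 7 + 9·0 = 7, valid modulo lcm(9, 18) = 18: x ≡ 7 (mod 18).
  Combine with x ≡ 7 (mod 10): gcd(18, 10) = 2; 7 - 7 = 0, which IS divisible by 2, so compatible.
    Write x = 7 + 18·t and substitute into x ≡ 7 (mod 10): 18·t ≡ 7 − 7 = 0 (mod 10).
    Divide the congruence (and modulus) by g = 2: 9·t ≡ 0 (mod 5).
    Reduce coefficients mod 5: 4·t ≡ 0 (mod 5).
    The inverse of 4 mod 5 is 4 (since 4·4 = 16 = 3·5 + 1), so t ≡ 4·0 = 0 ≡ 0 (mod 5).
    Then x = 7 + 18·0 = 7, valid modulo lcm(18, 10) = 90: x ≡ 7 (mod 90).
Verify: 7 mod 9 = 7, 7 mod 18 = 7, 7 mod 10 = 7.

x ≡ 7 (mod 90).


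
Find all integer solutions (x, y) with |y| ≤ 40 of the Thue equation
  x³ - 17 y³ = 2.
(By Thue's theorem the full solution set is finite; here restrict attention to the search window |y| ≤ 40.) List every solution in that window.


The equation is x³ - 17y³ = 2. For fixed y, x³ = 17·y³ + 2, so a solution requires the RHS to be a perfect cube.
Strategy: iterate y from -40 to 40, compute RHS = 17·y³ + 2, and check whether it is a (positive or negative) perfect cube.
Check small values of y:
  y = 0: RHS = 2 is not a perfect cube.
  y = 1: RHS = 19 is not a perfect cube.
  y = -1: RHS = -15 is not a perfect cube.
  y = 2: RHS = 138 is not a perfect cube.
  y = -2: RHS = -134 is not a perfect cube.
  y = 3: RHS = 461 is not a perfect cube.
  y = -3: RHS = -457 is not a perfect cube.
Continuing the search up to |y| = 40 finds no solutions either.
No (x, y) in the scanned range satisfies the equation.

No integer solutions with |y| ≤ 40.


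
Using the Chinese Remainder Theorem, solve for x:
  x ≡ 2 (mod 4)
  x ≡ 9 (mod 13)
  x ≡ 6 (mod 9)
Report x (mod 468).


Moduli 4, 13, 9 are pairwise coprime; by CRT there is a unique solution modulo M = 4 · 13 · 9 = 468.
Solve pairwise, accumulating the modulus:
  Start with x ≡ 2 (mod 4).
  Combine with x ≡ 9 (mod 13): since gcd(4, 13) = 1, we get a unique residue mod 52.
    Write x = 2 + 4·t and substitute into x ≡ 9 (mod 13): 4·t ≡ 9 − 2 = 7 (mod 13).
    The inverse of 4 mod 13 is 10 (since 4·10 = 40 = 3·13 + 1), so t ≡ 10·7 = 70 ≡ 5 (mod 13).
    Then x = 2 + 4·5 = 22, valid modulo lcm(4, 13) = 52: x ≡ 22 (mod 52).
  Combine with x ≡ 6 (mod 9): since gcd(52, 9) = 1, we get a unique residue mod 468.
    Write x = 22 + 52·t and substitute into x ≡ 6 (mod 9): 52·t ≡ 6 − 22 = -16 (mod 9).
    Reduce coefficients mod 9: 7·t ≡ 2 (mod 9).
    The inverse of 7 mod 9 is 4 (since 7·4 = 28 = 3·9 + 1), so t ≡ 4·2 = 8 ≡ 8 (mod 9).
    Then x = 22 + 52·8 = 438, valid modulo lcm(52, 9) = 468: x ≡ 438 (mod 468).
Verify: 438 mod 4 = 2 ✓, 438 mod 13 = 9 ✓, 438 mod 9 = 6 ✓.

x ≡ 438 (mod 468).


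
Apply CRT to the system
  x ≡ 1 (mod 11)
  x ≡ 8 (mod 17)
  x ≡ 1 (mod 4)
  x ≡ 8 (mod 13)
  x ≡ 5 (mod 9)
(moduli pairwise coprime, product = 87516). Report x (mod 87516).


Product of moduli M = 11 · 17 · 4 · 13 · 9 = 87516.
Merge one congruence at a time:
  Start: x ≡ 1 (mod 11).
  Combine with x ≡ 8 (mod 17); new modulus lcm = 187.
    Write x = 1 + 11·t and substitute into x ≡ 8 (mod 17): 11·t ≡ 8 − 1 = 7 (mod 17).
    The inverse of 11 mod 17 is 14 (since 11·14 = 154 = 9·17 + 1), so t ≡ 14·7 = 98 ≡ 13 (mod 17).
    Then x = 1 + 11·13 = 144, valid modulo lcm(11, 17) = 187: x ≡ 144 (mod 187).
  Combine with x ≡ 1 (mod 4); new modulus lcm = 748.
    Write x = 144 + 187·t and substitute into x ≡ 1 (mod 4): 187·t ≡ 1 − 144 = -143 (mod 4).
    Reduce coefficients mod 4: 3·t ≡ 1 (mod 4).
    The inverse of 3 mod 4 is 3 (since 3·3 = 9 = 2·4 + 1), so t ≡ 3·1 = 3 ≡ 3 (mod 4).
    Then x = 144 + 187·3 = 705, valid modulo lcm(187, 4) = 748: x ≡ 705 (mod 748).
  Combine with x ≡ 8 (mod 13); new modulus lcm = 9724.
    Write x = 705 + 748·t and substitute into x ≡ 8 (mod 13): 748·t ≡ 8 − 705 = -697 (mod 13).
    Reduce coefficients mod 13: 7·t ≡ 5 (mod 13).
    The inverse of 7 mod 13 is 2 (since 7·2 = 14 = 1·13 + 1), so t ≡ 2·5 = 10 ≡ 10 (mod 13).
    Then x = 705 + 748·10 = 8185, valid modulo lcm(748, 13) = 9724: x ≡ 8185 (mod 9724).
  Combine with x ≡ 5 (mod 9); new modulus lcm = 87516.
    Write x = 8185 + 9724·t and substitute into x ≡ 5 (mod 9): 9724·t ≡ 5 − 8185 = -8180 (mod 9).
    Reduce coefficients mod 9: 4·t ≡ 1 (mod 9).
    The inverse of 4 mod 9 is 7 (since 4·7 = 28 = 3·9 + 1), so t ≡ 7·1 = 7 ≡ 7 (mod 9).
    Then x = 8185 + 9724·7 = 76253, valid modulo lcm(9724, 9) = 87516: x ≡ 76253 (mod 87516).
Verify against each original: 76253 mod 11 = 1, 76253 mod 17 = 8, 76253 mod 4 = 1, 76253 mod 13 = 8, 76253 mod 9 = 5.

x ≡ 76253 (mod 87516).


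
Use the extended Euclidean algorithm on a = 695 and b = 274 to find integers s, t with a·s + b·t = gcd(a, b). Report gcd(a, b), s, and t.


Euclidean algorithm on (695, 274) — divide until remainder is 0:
  695 = 2 · 274 + 147
  274 = 1 · 147 + 127
  147 = 1 · 127 + 20
  127 = 6 · 20 + 7
  20 = 2 · 7 + 6
  7 = 1 · 6 + 1
  6 = 6 · 1 + 0
gcd(695, 274) = 1.
Track Bezout coefficients alongside the remainders: start with r₀ = 695 = a·1 + b·0 (s = 1, t = 0) and r₁ = 274 = a·0 + b·1 (s = 0, t = 1); each new remainder r_{k+1} = r_{k-1} − q_k·r_k inherits s_{k+1} = s_{k-1} − q_k·s_k, t_{k+1} = t_{k-1} − q_k·t_k, so r_k = a·s_k + b·t_k at every step:
  q = 2: r = 147, s = 1 − 2·0 = 1, t = 0 − 2·1 = -2  (check: 695·1 + 274·(-2) = 147)
  q = 1: r = 127, s = 0 − 1·1 = -1, t = 1 − 1·(-2) = 3  (check: 695·(-1) + 274·3 = 127)
  q = 1: r = 20, s = 1 − 1·(-1) = 2, t = -2 − 1·3 = -5  (check: 695·2 + 274·(-5) = 20)
  q = 6: r = 7, s = -1 − 6·2 = -13, t = 3 − 6·(-5) = 33  (check: 695·(-13) + 274·33 = 7)
  q = 2: r = 6, s = 2 − 2·(-13) = 28, t = -5 − 2·33 = -71  (check: 695·28 + 274·(-71) = 6)
  q = 1: r = 1, s = -13 − 1·28 = -41, t = 33 − 1·(-71) = 104  (check: 695·(-41) + 274·104 = 1)
The row with r = 1 (the gcd) gives the Bezout coefficients s = -41, t = 104.
Result: 695 · (-41) + 274 · (104) = 1.

gcd(695, 274) = 1; s = -41, t = 104 (check: 695·(-41) + 274·104 = 1).


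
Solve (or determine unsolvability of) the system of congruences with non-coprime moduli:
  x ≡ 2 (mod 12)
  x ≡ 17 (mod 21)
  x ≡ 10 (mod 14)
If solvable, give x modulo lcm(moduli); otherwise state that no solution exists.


Moduli 12, 21, 14 are not pairwise coprime, so CRT works modulo lcm(m_i) when all pairwise compatibility conditions hold.
Pairwise compatibility: gcd(m_i, m_j) must divide a_i - a_j for every pair.
Merge one congruence at a time:
  Start: x ≡ 2 (mod 12).
  Combine with x ≡ 17 (mod 21): gcd(12, 21) = 3; 17 - 2 = 15, which IS divisible by 3, so compatible.
    Write x = 2 + 12·t and substitute into x ≡ 17 (mod 21): 12·t ≡ 17 − 2 = 15 (mod 21).
    Divide the congruence (and modulus) by g = 3: 4·t ≡ 5 (mod 7).
    The inverse of 4 mod 7 is 2 (since 4·2 = 8 = 1·7 + 1), so t ≡ 2·5 = 10 ≡ 3 (mod 7).
    Then x = 2 + 12·3 = 38, valid modulo lcm(12, 21) = 84: x ≡ 38 (mod 84).
  Combine with x ≡ 10 (mod 14): gcd(84, 14) = 14; 10 - 38 = -28, which IS divisible by 14, so compatible.
    Write x = 38 + 84·t and substitute into x ≡ 10 (mod 14): 84·t ≡ 10 − 38 = -28 (mod 14).
    Divide the congruence (and modulus) by g = 14: 6·t ≡ -2 (mod 1).
    Modulo 1 every t works; take t = 0.
    Then x = 38 + 84·0 = 38, valid modulo lcm(84, 14) = 84: x ≡ 38 (mod 84).
Verify: 38 mod 12 = 2, 38 mod 21 = 17, 38 mod 14 = 10.

x ≡ 38 (mod 84).


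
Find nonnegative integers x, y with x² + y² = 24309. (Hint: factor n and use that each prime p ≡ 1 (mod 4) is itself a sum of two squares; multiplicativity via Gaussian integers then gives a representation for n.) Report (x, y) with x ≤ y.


Step 1: Factor n = 24309 = 3^2 · 37 · 73.
Step 2: Check the mod-4 condition on each prime factor: 3 ≡ 3 (mod 4), exponent 2 (must be even); 37 ≡ 1 (mod 4), exponent 1; 73 ≡ 1 (mod 4), exponent 1.
All primes ≡ 3 (mod 4) appear to even exponent (or don't appear), so by the two-squares theorem n IS expressible as a sum of two squares.
Step 3: Build a representation. Group n = k² · m with k = 3 and m = 37 · 73 = 2701 (a product of primes ≡ 1 (mod 4)); a representation of m scales to one of n via (k·x)² + (k·y)² = k²(x² + y²). Each prime p ≡ 1 (mod 4) is itself a sum of two squares; find a² by testing p − a² for a perfect square:
  37: 37 − 1² = 36 = 6² ⇒ 37 = 1² + 6².
  73: 73 − 1² = 72, 73 − 2² = 69, 73 − 3² = 64 = 8² ⇒ 73 = 3² + 8².
  Combine using the Brahmagupta–Fibonacci identity (a² + b²)(c² + d²) = (ac − bd)² + (ad + bc)² = (ac + bd)² + (ad − bc)²:
  37 · 73 = 2701: from (1² + 6²)(3² + 8²), take (1·3 − 6·8, 1·8 + 6·3) = (3 − 48, 8 + 18) = (-45, 26); dropping signs (only squares matter) gives (45, 26); check 45² + 26² = 2025 + 676 = 2701 ✓.
  Scale by k = 3: (3·45, 3·26) = (135, 78).
Step 4: Order so x ≤ y and verify: 78² + 135² = 6084 + 18225 = 24309 = n. ✓

n = 24309 = 78² + 135² (one valid representation with x ≤ y).


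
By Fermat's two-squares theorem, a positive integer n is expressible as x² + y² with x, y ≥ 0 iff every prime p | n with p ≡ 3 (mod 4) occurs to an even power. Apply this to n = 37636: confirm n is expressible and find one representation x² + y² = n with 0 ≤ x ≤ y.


Step 1: Factor n = 37636 = 2^2 · 97^2.
Step 2: Check the mod-4 condition on each prime factor: 2 = 2 (special); 97 ≡ 1 (mod 4), exponent 2.
All primes ≡ 3 (mod 4) appear to even exponent (or don't appear), so by the two-squares theorem n IS expressible as a sum of two squares.
Step 3: Build a representation. Group n = k² · m with k = 2 and m = 97 · 97 = 9409 (a product of primes ≡ 1 (mod 4)); a representation of m scales to one of n via (k·x)² + (k·y)² = k²(x² + y²). Each prime p ≡ 1 (mod 4) is itself a sum of two squares; find a² by testing p − a² for a perfect square:
  97: 97 − 1² = 96, 97 − 2² = 93, 97 − 3² = 88, 97 − 4² = 81 = 9² ⇒ 97 = 4² + 9².
  Combine using the Brahmagupta–Fibonacci identity (a² + b²)(c² + d²) = (ac − bd)² + (ad + bc)² = (ac + bd)² + (ad − bc)²:
  97 · 97 = 9409: from (4² + 9²)(4² + 9²), take (4·4 − 9·9, 4·9 + 9·4) = (16 − 81, 36 + 36) = (-65, 72); dropping signs (only squares matter) gives (65, 72); check 65² + 72² = 4225 + 5184 = 9409 ✓.
  Scale by k = 2: (2·65, 2·72) = (130, 144).
Step 4: Order so x ≤ y and verify: 130² + 144² = 16900 + 20736 = 37636 = n. ✓

n = 37636 = 130² + 144² (one valid representation with x ≤ y).


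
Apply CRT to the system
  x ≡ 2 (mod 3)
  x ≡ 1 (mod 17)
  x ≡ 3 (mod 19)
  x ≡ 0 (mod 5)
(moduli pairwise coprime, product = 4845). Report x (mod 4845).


Product of moduli M = 3 · 17 · 19 · 5 = 4845.
Merge one congruence at a time:
  Start: x ≡ 2 (mod 3).
  Combine with x ≡ 1 (mod 17); new modulus lcm = 51.
    Write x = 2 + 3·t and substitute into x ≡ 1 (mod 17): 3·t ≡ 1 − 2 = -1 (mod 17).
    Reduce coefficients mod 17: 3·t ≡ 16 (mod 17).
    The inverse of 3 mod 17 is 6 (since 3·6 = 18 = 1·17 + 1), so t ≡ 6·16 = 96 ≡ 11 (mod 17).
    Then x = 2 + 3·11 = 35, valid modulo lcm(3, 17) = 51: x ≡ 35 (mod 51).
  Combine with x ≡ 3 (mod 19); new modulus lcm = 969.
    Write x = 35 + 51·t and substitute into x ≡ 3 (mod 19): 51·t ≡ 3 − 35 = -32 (mod 19).
    Reduce coefficients mod 19: 13·t ≡ 6 (mod 19).
    The inverse of 13 mod 19 is 3 (since 13·3 = 39 = 2·19 + 1), so t ≡ 3·6 = 18 ≡ 18 (mod 19).
    Then x = 35 + 51·18 = 953, valid modulo lcm(51, 19) = 969: x ≡ 953 (mod 969).
  Combine with x ≡ 0 (mod 5); new modulus lcm = 4845.
    Write x = 953 + 969·t and substitute into x ≡ 0 (mod 5): 969·t ≡ 0 − 953 = -953 (mod 5).
    Reduce coefficients mod 5: 4·t ≡ 2 (mod 5).
    The inverse of 4 mod 5 is 4 (since 4·4 = 16 = 3·5 + 1), so t ≡ 4·2 = 8 ≡ 3 (mod 5).
    Then x = 953 + 969·3 = 3860, valid modulo lcm(969, 5) = 4845: x ≡ 3860 (mod 4845).
Verify against each original: 3860 mod 3 = 2, 3860 mod 17 = 1, 3860 mod 19 = 3, 3860 mod 5 = 0.

x ≡ 3860 (mod 4845).


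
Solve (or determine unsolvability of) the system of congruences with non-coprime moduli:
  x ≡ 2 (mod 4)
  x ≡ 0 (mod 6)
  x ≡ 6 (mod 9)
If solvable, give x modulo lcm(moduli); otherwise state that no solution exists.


Moduli 4, 6, 9 are not pairwise coprime, so CRT works modulo lcm(m_i) when all pairwise compatibility conditions hold.
Pairwise compatibility: gcd(m_i, m_j) must divide a_i - a_j for every pair.
Merge one congruence at a time:
  Start: x ≡ 2 (mod 4).
  Combine with x ≡ 0 (mod 6): gcd(4, 6) = 2; 0 - 2 = -2, which IS divisible by 2, so compatible.
    Write x = 2 + 4·t and substitute into x ≡ 0 (mod 6): 4·t ≡ 0 − 2 = -2 (mod 6).
    Divide the congruence (and modulus) by g = 2: 2·t ≡ -1 (mod 3).
    Reduce coefficients mod 3: 2·t ≡ 2 (mod 3).
    The inverse of 2 mod 3 is 2 (since 2·2 = 4 = 1·3 + 1), so t ≡ 2·2 = 4 ≡ 1 (mod 3).
    Then x = 2 + 4·1 = 6, valid modulo lcm(4, 6) = 12: x ≡ 6 (mod 12).
  Combine with x ≡ 6 (mod 9): gcd(12, 9) = 3; 6 - 6 = 0, which IS divisible by 3, so compatible.
    Write x = 6 + 12·t and substitute into x ≡ 6 (mod 9): 12·t ≡ 6 − 6 = 0 (mod 9).
    Divide the congruence (and modulus) by g = 3: 4·t ≡ 0 (mod 3).
    Reduce coefficients mod 3: 1·t ≡ 0 (mod 3).
    So t ≡ 0 (mod 3).
    Then x = 6 + 12·0 = 6, valid modulo lcm(12, 9) = 36: x ≡ 6 (mod 36).
Verify: 6 mod 4 = 2, 6 mod 6 = 0, 6 mod 9 = 6.

x ≡ 6 (mod 36).


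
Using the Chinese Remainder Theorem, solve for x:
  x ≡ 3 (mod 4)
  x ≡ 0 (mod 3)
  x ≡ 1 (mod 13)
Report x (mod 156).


Moduli 4, 3, 13 are pairwise coprime; by CRT there is a unique solution modulo M = 4 · 3 · 13 = 156.
Solve pairwise, accumulating the modulus:
  Start with x ≡ 3 (mod 4).
  Combine with x ≡ 0 (mod 3): since gcd(4, 3) = 1, we get a unique residue mod 12.
    Write x = 3 + 4·t and substitute into x ≡ 0 (mod 3): 4·t ≡ 0 − 3 = -3 (mod 3).
    Reduce coefficients mod 3: 1·t ≡ 0 (mod 3).
    So t ≡ 0 (mod 3).
    Then x = 3 + 4·0 = 3, valid modulo lcm(4, 3) = 12: x ≡ 3 (mod 12).
  Combine with x ≡ 1 (mod 13): since gcd(12, 13) = 1, we get a unique residue mod 156.
    Write x = 3 + 12·t and substitute into x ≡ 1 (mod 13): 12·t ≡ 1 − 3 = -2 (mod 13).
    Reduce coefficients mod 13: 12·t ≡ 11 (mod 13).
    The inverse of 12 mod 13 is 12 (since 12·12 = 144 = 11·13 + 1), so t ≡ 12·11 = 132 ≡ 2 (mod 13).
    Then x = 3 + 12·2 = 27, valid modulo lcm(12, 13) = 156: x ≡ 27 (mod 156).
Verify: 27 mod 4 = 3 ✓, 27 mod 3 = 0 ✓, 27 mod 13 = 1 ✓.

x ≡ 27 (mod 156).


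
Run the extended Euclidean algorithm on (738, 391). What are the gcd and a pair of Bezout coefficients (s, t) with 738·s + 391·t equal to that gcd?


Euclidean algorithm on (738, 391) — divide until remainder is 0:
  738 = 1 · 391 + 347
  391 = 1 · 347 + 44
  347 = 7 · 44 + 39
  44 = 1 · 39 + 5
  39 = 7 · 5 + 4
  5 = 1 · 4 + 1
  4 = 4 · 1 + 0
gcd(738, 391) = 1.
Track Bezout coefficients alongside the remainders: start with r₀ = 738 = a·1 + b·0 (s = 1, t = 0) and r₁ = 391 = a·0 + b·1 (s = 0, t = 1); each new remainder r_{k+1} = r_{k-1} − q_k·r_k inherits s_{k+1} = s_{k-1} − q_k·s_k, t_{k+1} = t_{k-1} − q_k·t_k, so r_k = a·s_k + b·t_k at every step:
  q = 1: r = 347, s = 1 − 1·0 = 1, t = 0 − 1·1 = -1  (check: 738·1 + 391·(-1) = 347)
  q = 1: r = 44, s = 0 − 1·1 = -1, t = 1 − 1·(-1) = 2  (check: 738·(-1) + 391·2 = 44)
  q = 7: r = 39, s = 1 − 7·(-1) = 8, t = -1 − 7·2 = -15  (check: 738·8 + 391·(-15) = 39)
  q = 1: r = 5, s = -1 − 1·8 = -9, t = 2 − 1·(-15) = 17  (check: 738·(-9) + 391·17 = 5)
  q = 7: r = 4, s = 8 − 7·(-9) = 71, t = -15 − 7·17 = -134  (check: 738·71 + 391·(-134) = 4)
  q = 1: r = 1, s = -9 − 1·71 = -80, t = 17 − 1·(-134) = 151  (check: 738·(-80) + 391·151 = 1)
The row with r = 1 (the gcd) gives the Bezout coefficients s = -80, t = 151.
Result: 738 · (-80) + 391 · (151) = 1.

gcd(738, 391) = 1; s = -80, t = 151 (check: 738·(-80) + 391·151 = 1).


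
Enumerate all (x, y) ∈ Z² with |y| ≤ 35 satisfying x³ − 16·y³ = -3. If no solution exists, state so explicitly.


The equation is x³ - 16y³ = -3. For fixed y, x³ = 16·y³ − 3, so a solution requires the RHS to be a perfect cube.
Strategy: iterate y from -35 to 35, compute RHS = 16·y³ − 3, and check whether it is a (positive or negative) perfect cube.
Check small values of y:
  y = 0: RHS = -3 is not a perfect cube.
  y = 1: RHS = 13 is not a perfect cube.
  y = -1: RHS = -19 is not a perfect cube.
  y = 2: RHS = 125 = (5)³ ⇒ x = 5 works.
  y = -2: RHS = -131 is not a perfect cube.
  y = 3: RHS = 429 is not a perfect cube.
  y = -3: RHS = -435 is not a perfect cube.
Continuing the search up to |y| = 35 finds no further solutions beyond those listed.
Collected solutions: (5, 2).

Solutions (with |y| ≤ 35): (5, 2).


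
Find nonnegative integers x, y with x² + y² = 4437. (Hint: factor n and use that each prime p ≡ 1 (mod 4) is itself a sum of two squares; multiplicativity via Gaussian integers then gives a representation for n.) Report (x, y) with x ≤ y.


Step 1: Factor n = 4437 = 3^2 · 17 · 29.
Step 2: Check the mod-4 condition on each prime factor: 3 ≡ 3 (mod 4), exponent 2 (must be even); 17 ≡ 1 (mod 4), exponent 1; 29 ≡ 1 (mod 4), exponent 1.
All primes ≡ 3 (mod 4) appear to even exponent (or don't appear), so by the two-squares theorem n IS expressible as a sum of two squares.
Step 3: Build a representation. Group n = k² · m with k = 3 and m = 17 · 29 = 493 (a product of primes ≡ 1 (mod 4)); a representation of m scales to one of n via (k·x)² + (k·y)² = k²(x² + y²). Each prime p ≡ 1 (mod 4) is itself a sum of two squares; find a² by testing p − a² for a perfect square:
  17: 17 − 1² = 16 = 4² ⇒ 17 = 1² + 4².
  29: 29 − 1² = 28, 29 − 2² = 25 = 5² ⇒ 29 = 2² + 5².
  Combine using the Brahmagupta–Fibonacci identity (a² + b²)(c² + d²) = (ac − bd)² + (ad + bc)² = (ac + bd)² + (ad − bc)²:
  17 · 29 = 493: from (1² + 4²)(2² + 5²), take (1·2 − 4·5, 1·5 + 4·2) = (2 − 20, 5 + 8) = (-18, 13); dropping signs (only squares matter) gives (18, 13); check 18² + 13² = 324 + 169 = 493 ✓.
  Scale by k = 3: (3·18, 3·13) = (54, 39).
Step 4: Order so x ≤ y and verify: 39² + 54² = 1521 + 2916 = 4437 = n. ✓

n = 4437 = 39² + 54² (one valid representation with x ≤ y).


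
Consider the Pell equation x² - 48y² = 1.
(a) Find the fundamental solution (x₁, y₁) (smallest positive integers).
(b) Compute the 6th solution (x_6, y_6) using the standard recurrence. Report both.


Step 1: Find the fundamental solution (x₁, y₁) of x² - 48y² = 1.
  Expand √48 as a continued fraction. a₀ = ⌊√48⌋ = 6; iterate m_{k+1} = d_k·a_k − m_k, d_{k+1} = (48 − m_{k+1}²)/d_k, a_{k+1} = ⌊(a₀ + m_{k+1})/d_{k+1}⌋ (starting m₀ = 0, d₀ = 1), with convergents p_k = a_k·p_{k-1} + p_{k-2}, q_k = a_k·q_{k-1} + q_{k-2} (p₋₁ = 1, q₋₁ = 0):
  k = 0: a₀ = 6; p₀/q₀ = 6/1; p₀² − 48·q₀² = 36 − 48 = -12.
  k = 1: m = 6, d = 12, a = ⌊(6 + 6)/12⌋ = 1; p/q = (1·6 + 1)/(1·1 + 0) = 7/1; p² − 48·q² = 49 − 48 = 1.
  The first convergent with p² − 48·q² = 1 gives the fundamental solution (x₁, y₁) = (7, 1).
Step 2: Apply the recurrence (x_{n+1}, y_{n+1}) = (x₁x_n + 48y₁y_n, x₁y_n + y₁x_n) repeatedly.
  From (x_1, y_1) = (7, 1): x_2 = 7·7 + 48·1·1 = 97; y_2 = 7·1 + 1·7 = 14.
  From (x_2, y_2) = (97, 14): x_3 = 7·97 + 48·1·14 = 1351; y_3 = 7·14 + 1·97 = 195.
  From (x_3, y_3) = (1351, 195): x_4 = 7·1351 + 48·1·195 = 18817; y_4 = 7·195 + 1·1351 = 2716.
  From (x_4, y_4) = (18817, 2716): x_5 = 7·18817 + 48·1·2716 = 262087; y_5 = 7·2716 + 1·18817 = 37829.
  From (x_5, y_5) = (262087, 37829): x_6 = 7·262087 + 48·1·37829 = 3650401; y_6 = 7·37829 + 1·262087 = 526890.
Step 3: Verify x_6² - 48·y_6² = 13325427460801 - 13325427460800 = 1 (should be 1). ✓

(x_1, y_1) = (7, 1); (x_6, y_6) = (3650401, 526890).
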